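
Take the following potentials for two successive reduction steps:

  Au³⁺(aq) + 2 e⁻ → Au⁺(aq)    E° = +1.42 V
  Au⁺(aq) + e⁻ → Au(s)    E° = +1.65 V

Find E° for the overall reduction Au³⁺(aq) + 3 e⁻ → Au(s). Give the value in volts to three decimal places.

Standard free energies of sequential steps add: ΔG°₃ = ΔG°₁ + ΔG°₂, so n₃E°₃ = n₁E°₁ + n₂E°₂.
E°₃ = (2×+1.42 + 1×+1.65) / 3 = (+4.490) / 3 = +1.497 V.

+1.497 V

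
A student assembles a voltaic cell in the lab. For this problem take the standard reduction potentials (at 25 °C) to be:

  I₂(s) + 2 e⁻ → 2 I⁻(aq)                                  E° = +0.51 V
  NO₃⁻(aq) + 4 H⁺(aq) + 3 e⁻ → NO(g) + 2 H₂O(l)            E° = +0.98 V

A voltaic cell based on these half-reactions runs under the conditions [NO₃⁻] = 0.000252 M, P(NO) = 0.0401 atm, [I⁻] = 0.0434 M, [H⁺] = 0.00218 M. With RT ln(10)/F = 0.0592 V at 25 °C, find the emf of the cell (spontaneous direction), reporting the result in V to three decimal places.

+0.136 V

NO₃⁻/NO is the cathode (higher E°), I₂/I⁻ the anode: E°cell = +0.98 − (+0.51) = +0.47 V, n = 6.
Overall: 2 NO₃⁻(aq) + 8 H⁺(aq) + 6 I⁻(aq) → 2 NO(g) + 4 H₂O(l) + 3 I₂(s)
Q = P(NO)^2 / ([NO₃⁻]^2·[H⁺]^8·[I⁻]^6); log Q = 33.871.
E = E° − (0.0592/n) log Q = +0.47 − (0.0592/6)(33.871) = +0.136 V.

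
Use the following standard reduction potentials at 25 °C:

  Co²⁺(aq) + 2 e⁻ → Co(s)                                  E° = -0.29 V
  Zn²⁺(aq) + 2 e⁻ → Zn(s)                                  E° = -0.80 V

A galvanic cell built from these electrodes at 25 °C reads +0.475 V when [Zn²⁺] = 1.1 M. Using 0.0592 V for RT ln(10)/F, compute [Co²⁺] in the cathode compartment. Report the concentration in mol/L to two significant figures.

0.072 M

Co²⁺/Co is the cathode, Zn²⁺/Zn the anode: E°cell = +0.51 V, n = 2.
Overall reaction: Co²⁺(aq) + Zn(s) → Co(s) + Zn²⁺(aq); Q = [Zn²⁺]^1/[Co²⁺]^1.
From E = E° − (0.0592/n) log Q: log Q = (E° − E)·n/0.0592 = (+0.51 − (+0.475))·2/0.0592 = 1.1824.
So 1·log[Co²⁺] = 1·log(1.1) − log Q = 0.0414 − (1.1824) = -1.1410; [Co²⁺] = 10^(-1.1410) ≈ 0.072 M.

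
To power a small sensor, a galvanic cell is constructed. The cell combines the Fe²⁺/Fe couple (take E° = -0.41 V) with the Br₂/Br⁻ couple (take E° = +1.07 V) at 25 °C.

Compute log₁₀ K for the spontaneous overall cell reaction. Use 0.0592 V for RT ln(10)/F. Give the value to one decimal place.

Cathode: Br₂/Br⁻; anode: Fe²⁺/Fe. E°cell = +1.48 V, n = 2.
log K = nE°cell / 0.0592 = (2)(+1.48) / 0.0592 = 50.0.

50.0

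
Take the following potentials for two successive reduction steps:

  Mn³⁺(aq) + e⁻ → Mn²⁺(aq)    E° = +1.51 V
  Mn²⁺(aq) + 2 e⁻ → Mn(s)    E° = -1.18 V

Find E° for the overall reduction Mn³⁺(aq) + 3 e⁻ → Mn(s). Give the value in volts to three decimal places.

-0.283 V

Since ΔG° = −nFE° is additive over sequential reductions, n₃E°₃ = n₁E°₁ + n₂E°₂.
E°₃ = (1×+1.51 + 2×-1.18) / 3 = (-0.850) / 3 = -0.283 V.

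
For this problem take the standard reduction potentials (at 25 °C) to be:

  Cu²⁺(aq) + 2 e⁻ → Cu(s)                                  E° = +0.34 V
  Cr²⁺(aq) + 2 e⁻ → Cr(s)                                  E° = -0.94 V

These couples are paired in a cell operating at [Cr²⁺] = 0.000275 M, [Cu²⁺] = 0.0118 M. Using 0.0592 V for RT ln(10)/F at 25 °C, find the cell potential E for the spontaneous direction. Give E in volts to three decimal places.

Cu²⁺/Cu is the cathode (higher E°), Cr²⁺/Cr the anode: E°cell = +0.34 − (-0.94) = +1.28 V, n = 2.
Overall: Cu²⁺(aq) + Cr(s) → Cu(s) + Cr²⁺(aq)
Q = [Cr²⁺] / ([Cu²⁺]); log Q = -1.633.
E = E° − (0.0592/n) log Q = +1.28 − (0.0592/2)(-1.633) = +1.328 V.

+1.328 V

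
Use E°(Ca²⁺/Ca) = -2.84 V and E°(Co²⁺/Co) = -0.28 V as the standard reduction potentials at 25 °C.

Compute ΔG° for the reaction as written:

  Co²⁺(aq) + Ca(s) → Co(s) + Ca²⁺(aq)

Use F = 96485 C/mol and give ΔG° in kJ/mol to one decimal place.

-494.0 kJ/mol

As written, Co²⁺/Co is reduced (cathode) and Ca²⁺/Ca is oxidised (anode), so E°cell = (-0.28) − (-2.84) = +2.56 V.
Balancing electrons gives n = 2.
ΔG° = −nFE° = −(2)(96485)(+2.56) = -494,003 J = -494.0 kJ/mol.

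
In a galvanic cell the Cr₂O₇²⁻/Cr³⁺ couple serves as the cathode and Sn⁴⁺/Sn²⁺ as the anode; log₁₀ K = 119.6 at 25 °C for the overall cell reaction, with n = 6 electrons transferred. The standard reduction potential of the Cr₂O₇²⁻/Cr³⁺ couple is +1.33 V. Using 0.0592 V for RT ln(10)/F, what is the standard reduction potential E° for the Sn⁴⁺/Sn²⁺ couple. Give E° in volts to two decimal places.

E°cell = (0.0592/n)·log K = (0.0592/6)(119.6) = +1.180 V.
Since Cr₂O₇²⁻/Cr³⁺ is the cathode and Sn⁴⁺/Sn²⁺ the anode, E°cell = E°(Cr₂O₇²⁻/Cr³⁺) − E°(Sn⁴⁺/Sn²⁺).
So E°(Sn⁴⁺/Sn²⁺) = E°(Cr₂O₇²⁻/Cr³⁺) − E°cell = (+1.33) − (+1.180) = +0.15 V.

+0.15 V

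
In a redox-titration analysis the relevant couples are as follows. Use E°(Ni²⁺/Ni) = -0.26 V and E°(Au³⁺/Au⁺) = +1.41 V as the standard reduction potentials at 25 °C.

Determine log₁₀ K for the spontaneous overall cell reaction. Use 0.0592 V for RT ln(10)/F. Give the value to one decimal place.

56.4

Cathode: Au³⁺/Au⁺; anode: Ni²⁺/Ni. E°cell = +1.67 V, n = 2.
log K = nE°cell / 0.0592 = (2)(+1.67) / 0.0592 = 56.4.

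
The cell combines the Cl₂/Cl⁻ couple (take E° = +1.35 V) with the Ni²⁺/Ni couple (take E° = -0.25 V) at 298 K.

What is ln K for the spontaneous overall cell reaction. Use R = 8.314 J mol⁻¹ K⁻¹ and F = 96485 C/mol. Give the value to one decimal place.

124.6

Cathode: Cl₂/Cl⁻; anode: Ni²⁺/Ni. E°cell = (+1.35) − (-0.25) = +1.60 V, with n = 2.
ΔG° = −nFE° = −RT ln K, so ln K = nFE°/(RT) = (2)(96485)(+1.60) / ((8.314)(298)) = 124.619.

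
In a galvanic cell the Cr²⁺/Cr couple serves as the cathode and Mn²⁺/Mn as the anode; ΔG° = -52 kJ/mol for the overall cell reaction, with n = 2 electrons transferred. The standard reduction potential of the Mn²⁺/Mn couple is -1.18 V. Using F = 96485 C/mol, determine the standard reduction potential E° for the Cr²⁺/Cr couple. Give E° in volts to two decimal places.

-0.91 V

E°cell = −ΔG°/(nF) = −(-52×10³)/((2)(96485)) = +0.269 V.
Since Cr²⁺/Cr is the cathode and Mn²⁺/Mn the anode, E°cell = E°(Cr²⁺/Cr) − E°(Mn²⁺/Mn).
So E°(Cr²⁺/Cr) = E°cell + E°(Mn²⁺/Mn) = +0.269 + (-1.18) = -0.91 V.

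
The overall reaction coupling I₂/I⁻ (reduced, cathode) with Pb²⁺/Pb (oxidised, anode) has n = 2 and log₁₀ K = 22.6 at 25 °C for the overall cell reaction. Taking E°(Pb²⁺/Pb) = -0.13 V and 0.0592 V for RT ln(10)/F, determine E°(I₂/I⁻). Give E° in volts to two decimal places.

+0.54 V

E°cell = (0.0592/n)·log K = (0.0592/2)(22.6) = +0.669 V.
Since I₂/I⁻ is the cathode and Pb²⁺/Pb the anode, E°cell = E°(I₂/I⁻) − E°(Pb²⁺/Pb).
So E°(I₂/I⁻) = E°cell + E°(Pb²⁺/Pb) = +0.669 + (-0.13) = +0.54 V.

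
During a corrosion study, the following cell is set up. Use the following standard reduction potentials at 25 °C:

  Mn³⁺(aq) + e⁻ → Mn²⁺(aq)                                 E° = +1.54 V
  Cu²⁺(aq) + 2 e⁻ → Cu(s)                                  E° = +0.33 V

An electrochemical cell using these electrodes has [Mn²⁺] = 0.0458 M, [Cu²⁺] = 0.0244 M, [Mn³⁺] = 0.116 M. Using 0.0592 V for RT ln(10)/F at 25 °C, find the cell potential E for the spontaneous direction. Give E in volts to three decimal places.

Mn³⁺/Mn²⁺ is the cathode (higher E°), Cu²⁺/Cu the anode: E°cell = +1.54 − (+0.33) = +1.21 V, n = 2.
Overall: 2 Mn³⁺(aq) + Cu(s) → 2 Mn²⁺(aq) + Cu²⁺(aq)
Q = [Mn²⁺]^2·[Cu²⁺] / ([Mn³⁺]^2); log Q = -2.420.
E = E° − (0.0592/n) log Q = +1.21 − (0.0592/2)(-2.420) = +1.282 V.

+1.282 V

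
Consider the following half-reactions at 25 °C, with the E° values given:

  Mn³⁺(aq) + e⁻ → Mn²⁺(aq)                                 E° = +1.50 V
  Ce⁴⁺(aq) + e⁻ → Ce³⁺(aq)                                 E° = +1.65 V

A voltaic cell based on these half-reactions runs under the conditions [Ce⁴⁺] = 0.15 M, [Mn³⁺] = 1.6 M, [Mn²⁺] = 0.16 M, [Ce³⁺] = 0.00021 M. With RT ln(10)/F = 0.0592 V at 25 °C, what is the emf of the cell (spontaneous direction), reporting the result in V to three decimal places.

+0.260 V

Ce⁴⁺/Ce³⁺ is the cathode (higher E°), Mn³⁺/Mn²⁺ the anode: E°cell = +1.65 − (+1.50) = +0.15 V, n = 1.
Overall: Ce⁴⁺(aq) + Mn²⁺(aq) → Ce³⁺(aq) + Mn³⁺(aq)
Q = [Ce³⁺]·[Mn³⁺] / ([Ce⁴⁺]·[Mn²⁺]); log Q = -1.854.
E = E° − (0.0592/n) log Q = +0.15 − (0.0592/1)(-1.854) = +0.260 V.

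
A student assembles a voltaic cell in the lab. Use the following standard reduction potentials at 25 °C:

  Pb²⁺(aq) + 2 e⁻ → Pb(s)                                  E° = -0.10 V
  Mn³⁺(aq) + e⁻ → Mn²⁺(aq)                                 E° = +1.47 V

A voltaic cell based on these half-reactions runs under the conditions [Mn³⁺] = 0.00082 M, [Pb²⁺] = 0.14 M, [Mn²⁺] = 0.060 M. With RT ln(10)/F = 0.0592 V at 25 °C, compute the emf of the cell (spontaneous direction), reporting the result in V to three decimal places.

+1.485 V

Mn³⁺/Mn²⁺ is the cathode (higher E°), Pb²⁺/Pb the anode: E°cell = +1.47 − (-0.10) = +1.57 V, n = 2.
Overall: 2 Mn³⁺(aq) + Pb(s) → 2 Mn²⁺(aq) + Pb²⁺(aq)
Q = [Mn²⁺]^2·[Pb²⁺] / ([Mn³⁺]^2); log Q = 2.875.
E = E° − (0.0592/n) log Q = +1.57 − (0.0592/2)(2.875) = +1.485 V.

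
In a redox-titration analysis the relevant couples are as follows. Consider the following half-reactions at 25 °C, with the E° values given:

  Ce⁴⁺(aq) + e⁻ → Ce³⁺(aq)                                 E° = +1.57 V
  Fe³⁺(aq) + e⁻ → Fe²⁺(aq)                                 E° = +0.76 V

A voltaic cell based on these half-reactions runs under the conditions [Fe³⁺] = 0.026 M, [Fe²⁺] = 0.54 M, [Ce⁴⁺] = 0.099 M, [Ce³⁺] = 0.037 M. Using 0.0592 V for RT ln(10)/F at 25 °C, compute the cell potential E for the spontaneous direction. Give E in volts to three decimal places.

+0.913 V

Ce⁴⁺/Ce³⁺ is the cathode (higher E°), Fe³⁺/Fe²⁺ the anode: E°cell = +1.57 − (+0.76) = +0.81 V, n = 1.
Overall: Ce⁴⁺(aq) + Fe²⁺(aq) → Ce³⁺(aq) + Fe³⁺(aq)
Q = [Ce³⁺]·[Fe³⁺] / ([Ce⁴⁺]·[Fe²⁺]); log Q = -1.745.
E = E° − (0.0592/n) log Q = +0.81 − (0.0592/1)(-1.745) = +0.913 V.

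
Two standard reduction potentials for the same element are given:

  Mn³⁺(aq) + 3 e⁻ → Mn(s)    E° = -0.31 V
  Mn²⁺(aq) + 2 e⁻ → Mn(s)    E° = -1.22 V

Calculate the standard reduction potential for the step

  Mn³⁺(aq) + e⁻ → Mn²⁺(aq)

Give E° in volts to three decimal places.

Sequential free energies add, so n₃E°₃ = n₁E°₁ + n₂E°₂.
With n₃ = 3, and the known step contributing 2×(-1.22) V, the unknown satisfies 1·E° = 3×(-0.31) − 2×(-1.22) = +1.510.
E° = +1.510 / 1 = +1.510 V.

+1.510 V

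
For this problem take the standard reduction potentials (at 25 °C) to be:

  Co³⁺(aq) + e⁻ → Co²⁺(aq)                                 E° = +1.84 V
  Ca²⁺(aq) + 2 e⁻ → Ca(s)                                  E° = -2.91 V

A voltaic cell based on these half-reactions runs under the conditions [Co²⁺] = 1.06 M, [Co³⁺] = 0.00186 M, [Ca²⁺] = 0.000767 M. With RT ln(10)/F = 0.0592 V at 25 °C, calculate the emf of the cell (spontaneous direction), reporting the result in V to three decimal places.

+4.679 V

Co³⁺/Co²⁺ is the cathode (higher E°), Ca²⁺/Ca the anode: E°cell = +1.84 − (-2.91) = +4.75 V, n = 2.
Overall: 2 Co³⁺(aq) + Ca(s) → 2 Co²⁺(aq) + Ca²⁺(aq)
Q = [Co²⁺]^2·[Ca²⁺] / ([Co³⁺]^2); log Q = 2.396.
E = E° − (0.0592/n) log Q = +4.75 − (0.0592/2)(2.396) = +4.679 V.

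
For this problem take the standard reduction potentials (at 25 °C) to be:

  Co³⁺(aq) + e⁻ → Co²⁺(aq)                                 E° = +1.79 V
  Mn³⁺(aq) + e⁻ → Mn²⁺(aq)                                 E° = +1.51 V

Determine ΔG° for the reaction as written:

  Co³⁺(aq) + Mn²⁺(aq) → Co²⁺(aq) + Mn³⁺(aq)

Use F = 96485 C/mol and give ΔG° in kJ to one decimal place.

-27.0 kJ

As written, Co³⁺/Co²⁺ is reduced (cathode) and Mn³⁺/Mn²⁺ is oxidised (anode), so E°cell = (+1.79) − (+1.51) = +0.28 V.
Balancing electrons gives n = 1.
ΔG° = −nFE° = −(1)(96485)(+0.28) = -27,016 J = -27.0 kJ.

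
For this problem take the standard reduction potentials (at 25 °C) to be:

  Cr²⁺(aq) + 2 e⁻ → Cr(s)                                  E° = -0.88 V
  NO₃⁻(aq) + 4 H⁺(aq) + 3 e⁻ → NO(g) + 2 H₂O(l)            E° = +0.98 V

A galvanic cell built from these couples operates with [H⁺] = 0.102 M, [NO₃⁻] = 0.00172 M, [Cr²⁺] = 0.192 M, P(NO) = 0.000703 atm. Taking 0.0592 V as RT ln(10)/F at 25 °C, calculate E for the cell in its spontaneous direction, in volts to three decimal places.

NO₃⁻/NO is the cathode (higher E°), Cr²⁺/Cr the anode: E°cell = +0.98 − (-0.88) = +1.86 V, n = 6.
Overall: 2 NO₃⁻(aq) + 8 H⁺(aq) + 3 Cr(s) → 2 NO(g) + 4 H₂O(l) + 3 Cr²⁺(aq)
Q = P(NO)^2·[Cr²⁺]^3 / ([NO₃⁻]^2·[H⁺]^8); log Q = 5.004.
E = E° − (0.0592/n) log Q = +1.86 − (0.0592/6)(5.004) = +1.811 V.

+1.811 V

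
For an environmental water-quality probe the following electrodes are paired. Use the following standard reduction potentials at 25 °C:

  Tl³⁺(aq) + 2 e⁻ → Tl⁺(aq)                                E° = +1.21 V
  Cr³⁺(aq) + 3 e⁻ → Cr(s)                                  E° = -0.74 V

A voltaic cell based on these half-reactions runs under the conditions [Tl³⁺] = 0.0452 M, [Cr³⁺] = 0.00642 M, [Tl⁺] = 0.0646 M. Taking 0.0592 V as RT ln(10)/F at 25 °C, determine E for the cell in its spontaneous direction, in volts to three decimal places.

Tl³⁺/Tl⁺ is the cathode (higher E°), Cr³⁺/Cr the anode: E°cell = +1.21 − (-0.74) = +1.95 V, n = 6.
Overall: 3 Tl³⁺(aq) + 2 Cr(s) → 3 Tl⁺(aq) + 2 Cr³⁺(aq)
Q = [Tl⁺]^3·[Cr³⁺]^2 / ([Tl³⁺]^3); log Q = -3.920.
E = E° − (0.0592/n) log Q = +1.95 − (0.0592/6)(-3.920) = +1.989 V.

+1.989 V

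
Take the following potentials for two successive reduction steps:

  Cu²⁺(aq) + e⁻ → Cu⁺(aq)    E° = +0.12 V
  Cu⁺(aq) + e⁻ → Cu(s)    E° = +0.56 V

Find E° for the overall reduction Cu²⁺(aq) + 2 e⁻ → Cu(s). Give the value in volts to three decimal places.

+0.340 V

Since ΔG° = −nFE° is additive over sequential reductions, n₃E°₃ = n₁E°₁ + n₂E°₂.
E°₃ = (1×+0.12 + 1×+0.56) / 2 = (+0.680) / 2 = +0.340 V.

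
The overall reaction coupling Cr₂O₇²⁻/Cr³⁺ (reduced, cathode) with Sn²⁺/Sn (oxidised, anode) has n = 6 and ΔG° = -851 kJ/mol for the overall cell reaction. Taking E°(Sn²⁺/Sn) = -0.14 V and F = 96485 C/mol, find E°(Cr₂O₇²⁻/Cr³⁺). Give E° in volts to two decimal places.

+1.33 V

E°cell = −ΔG°/(nF) = −(-851×10³)/((6)(96485)) = +1.470 V.
Since Cr₂O₇²⁻/Cr³⁺ is the cathode and Sn²⁺/Sn the anode, E°cell = E°(Cr₂O₇²⁻/Cr³⁺) − E°(Sn²⁺/Sn).
So E°(Cr₂O₇²⁻/Cr³⁺) = E°cell + E°(Sn²⁺/Sn) = +1.470 + (-0.14) = +1.33 V.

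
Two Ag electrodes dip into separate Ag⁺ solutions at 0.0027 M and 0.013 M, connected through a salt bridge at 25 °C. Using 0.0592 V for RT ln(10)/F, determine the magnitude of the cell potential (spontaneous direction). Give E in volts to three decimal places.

For a concentration cell E°cell = 0. The 0.013 M side is the cathode (reduction is favoured where [Ag⁺] is higher).
With n = 1, E = −(0.0592/1) log([Ag⁺]ₐₙ/[Ag⁺]꜀ₐₜ) = −(0.0592/1) log(0.0027/0.013) = −(0.0592/1)(-0.683) = +0.040 V.

+0.040 V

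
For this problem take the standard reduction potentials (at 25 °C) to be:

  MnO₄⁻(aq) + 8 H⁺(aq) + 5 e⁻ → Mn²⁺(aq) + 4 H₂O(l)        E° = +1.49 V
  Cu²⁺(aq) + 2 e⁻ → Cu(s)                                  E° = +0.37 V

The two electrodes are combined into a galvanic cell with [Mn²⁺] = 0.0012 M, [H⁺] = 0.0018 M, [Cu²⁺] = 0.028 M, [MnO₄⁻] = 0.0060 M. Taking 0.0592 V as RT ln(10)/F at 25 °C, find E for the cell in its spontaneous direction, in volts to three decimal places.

+0.914 V

MnO₄⁻/Mn²⁺ is the cathode (higher E°), Cu²⁺/Cu the anode: E°cell = +1.49 − (+0.37) = +1.12 V, n = 10.
Overall: 2 MnO₄⁻(aq) + 16 H⁺(aq) + 5 Cu(s) → 2 Mn²⁺(aq) + 8 H₂O(l) + 5 Cu²⁺(aq)
Q = [Mn²⁺]^2·[Cu²⁺]^5 / ([MnO₄⁻]^2·[H⁺]^16); log Q = 34.753.
E = E° − (0.0592/n) log Q = +1.12 − (0.0592/10)(34.753) = +0.914 V.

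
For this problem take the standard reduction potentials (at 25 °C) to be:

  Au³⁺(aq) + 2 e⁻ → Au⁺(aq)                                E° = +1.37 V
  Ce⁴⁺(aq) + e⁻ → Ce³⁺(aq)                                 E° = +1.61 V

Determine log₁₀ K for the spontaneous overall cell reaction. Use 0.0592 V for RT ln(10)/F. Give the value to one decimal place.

Cathode: Ce⁴⁺/Ce³⁺; anode: Au³⁺/Au⁺. E°cell = +0.24 V, n = 2.
log K = nE°cell / 0.0592 = (2)(+0.24) / 0.0592 = 8.1.

8.1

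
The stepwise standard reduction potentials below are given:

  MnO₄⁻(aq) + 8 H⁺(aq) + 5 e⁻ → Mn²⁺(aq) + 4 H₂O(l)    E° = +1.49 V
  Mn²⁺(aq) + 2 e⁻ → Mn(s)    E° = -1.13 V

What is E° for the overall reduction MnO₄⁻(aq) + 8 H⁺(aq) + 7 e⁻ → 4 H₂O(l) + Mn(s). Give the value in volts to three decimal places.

Standard free energies of sequential steps add: ΔG°₃ = ΔG°₁ + ΔG°₂, so n₃E°₃ = n₁E°₁ + n₂E°₂.
E°₃ = (5×+1.49 + 2×-1.13) / 7 = (+5.190) / 7 = +0.741 V.
Simply averaging or adding the two E° values would be wrong; the electron-weighted sum is required.

+0.741 V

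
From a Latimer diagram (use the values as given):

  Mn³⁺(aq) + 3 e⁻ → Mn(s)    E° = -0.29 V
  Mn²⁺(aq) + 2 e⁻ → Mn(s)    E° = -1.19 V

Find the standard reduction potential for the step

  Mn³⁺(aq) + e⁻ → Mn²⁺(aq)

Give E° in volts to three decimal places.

Sequential free energies add, so n₃E°₃ = n₁E°₁ + n₂E°₂.
With n₃ = 3, and the known step contributing 2×(-1.19) V, the unknown satisfies 1·E° = 3×(-0.29) − 2×(-1.19) = +1.510.
E° = +1.510 / 1 = +1.510 V.

+1.510 V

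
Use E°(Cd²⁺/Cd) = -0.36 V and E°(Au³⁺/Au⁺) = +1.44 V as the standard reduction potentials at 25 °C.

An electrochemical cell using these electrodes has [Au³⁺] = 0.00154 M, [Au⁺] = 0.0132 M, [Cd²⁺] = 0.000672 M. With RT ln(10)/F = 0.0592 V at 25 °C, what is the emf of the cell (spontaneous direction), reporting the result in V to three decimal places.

+1.866 V

Au³⁺/Au⁺ is the cathode (higher E°), Cd²⁺/Cd the anode: E°cell = +1.44 − (-0.36) = +1.80 V, n = 2.
Overall: Au³⁺(aq) + Cd(s) → Au⁺(aq) + Cd²⁺(aq)
Q = [Au⁺]·[Cd²⁺] / ([Au³⁺]); log Q = -2.240.
E = E° − (0.0592/n) log Q = +1.80 − (0.0592/2)(-2.240) = +1.866 V.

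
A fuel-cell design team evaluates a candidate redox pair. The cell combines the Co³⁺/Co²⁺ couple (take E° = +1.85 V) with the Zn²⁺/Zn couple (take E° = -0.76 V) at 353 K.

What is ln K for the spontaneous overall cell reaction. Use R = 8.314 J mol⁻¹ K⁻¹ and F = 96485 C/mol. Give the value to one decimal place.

171.6

Cathode: Co³⁺/Co²⁺; anode: Zn²⁺/Zn. E°cell = (+1.85) − (-0.76) = +2.61 V, with n = 2.
ΔG° = −nFE° = −RT ln K, so ln K = nFE°/(RT) = (2)(96485)(+2.61) / ((8.314)(353)) = 171.611.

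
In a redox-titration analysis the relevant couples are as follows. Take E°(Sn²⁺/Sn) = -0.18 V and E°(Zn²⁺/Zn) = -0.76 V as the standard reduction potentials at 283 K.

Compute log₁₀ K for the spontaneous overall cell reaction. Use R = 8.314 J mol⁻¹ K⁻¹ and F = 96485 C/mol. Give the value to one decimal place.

Cathode: Sn²⁺/Sn; anode: Zn²⁺/Zn. E°cell = (-0.18) − (-0.76) = +0.58 V, with n = 2.
ΔG° = −nFE° = −RT ln K, so ln K = nFE°/(RT) = (2)(96485)(+0.58) / ((8.314)(283)) = 47.569.
log₁₀ K = 47.569 / ln 10 = 20.7.

20.7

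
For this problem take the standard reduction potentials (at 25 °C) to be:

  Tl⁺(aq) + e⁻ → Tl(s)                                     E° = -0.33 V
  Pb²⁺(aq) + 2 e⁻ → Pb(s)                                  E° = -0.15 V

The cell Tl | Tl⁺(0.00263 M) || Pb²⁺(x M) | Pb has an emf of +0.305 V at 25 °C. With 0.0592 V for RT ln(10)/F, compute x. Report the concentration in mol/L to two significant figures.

0.12 M

Pb²⁺/Pb is the cathode, Tl⁺/Tl the anode: E°cell = +0.18 V, n = 2.
Overall reaction: Pb²⁺(aq) + 2 Tl(s) → Pb(s) + 2 Tl⁺(aq); Q = [Tl⁺]^2/[Pb²⁺]^1.
From E = E° − (0.0592/n) log Q: log Q = (E° − E)·n/0.0592 = (+0.18 − (+0.305))·2/0.0592 = -4.2230.
So 1·log[Pb²⁺] = 2·log(0.00263) − log Q = -5.1601 − (-4.2230) = -0.9371; [Pb²⁺] = 10^(-0.9371) ≈ 0.12 M.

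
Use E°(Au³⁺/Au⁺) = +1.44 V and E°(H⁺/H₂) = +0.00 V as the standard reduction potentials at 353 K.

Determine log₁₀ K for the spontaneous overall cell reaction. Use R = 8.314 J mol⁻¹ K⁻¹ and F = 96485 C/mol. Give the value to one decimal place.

Cathode: Au³⁺/Au⁺; anode: H⁺/H₂. E°cell = (+1.44) − (+0.00) = +1.44 V, with n = 2.
ΔG° = −nFE° = −RT ln K, so ln K = nFE°/(RT) = (2)(96485)(+1.44) / ((8.314)(353)) = 94.682.
log₁₀ K = 94.682 / ln 10 = 41.1.

41.1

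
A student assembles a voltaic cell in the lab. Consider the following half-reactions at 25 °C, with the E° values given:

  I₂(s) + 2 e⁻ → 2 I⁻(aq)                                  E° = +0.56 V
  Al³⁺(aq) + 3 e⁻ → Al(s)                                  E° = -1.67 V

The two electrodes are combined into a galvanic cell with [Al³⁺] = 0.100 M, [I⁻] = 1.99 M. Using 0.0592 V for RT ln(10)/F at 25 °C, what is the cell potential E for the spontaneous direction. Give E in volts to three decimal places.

I₂/I⁻ is the cathode (higher E°), Al³⁺/Al the anode: E°cell = +0.56 − (-1.67) = +2.23 V, n = 6.
Overall: 3 I₂(s) + 2 Al(s) → 6 I⁻(aq) + 2 Al³⁺(aq)
Q = [I⁻]^6·[Al³⁺]^2; log Q = -0.207.
E = E° − (0.0592/n) log Q = +2.23 − (0.0592/6)(-0.207) = +2.232 V.

+2.232 V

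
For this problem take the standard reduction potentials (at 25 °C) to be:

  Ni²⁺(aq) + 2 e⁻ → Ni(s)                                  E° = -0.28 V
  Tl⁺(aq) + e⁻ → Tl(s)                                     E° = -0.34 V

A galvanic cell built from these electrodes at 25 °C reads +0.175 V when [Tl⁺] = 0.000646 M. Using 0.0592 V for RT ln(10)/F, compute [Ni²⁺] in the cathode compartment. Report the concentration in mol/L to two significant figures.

0.0032 M

Ni²⁺/Ni is the cathode, Tl⁺/Tl the anode: E°cell = +0.06 V, n = 2.
Overall reaction: Ni²⁺(aq) + 2 Tl(s) → Ni(s) + 2 Tl⁺(aq); Q = [Tl⁺]^2/[Ni²⁺]^1.
From E = E° − (0.0592/n) log Q: log Q = (E° − E)·n/0.0592 = (+0.06 − (+0.175))·2/0.0592 = -3.8851.
So 1·log[Ni²⁺] = 2·log(0.000646) − log Q = -6.3795 − (-3.8851) = -2.4944; [Ni²⁺] = 10^(-2.4944) ≈ 0.0032 M.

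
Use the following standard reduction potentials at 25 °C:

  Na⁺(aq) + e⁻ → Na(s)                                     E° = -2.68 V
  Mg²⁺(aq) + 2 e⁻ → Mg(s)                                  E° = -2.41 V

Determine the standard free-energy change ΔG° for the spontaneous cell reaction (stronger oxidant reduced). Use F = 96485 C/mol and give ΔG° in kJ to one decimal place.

-52.1 kJ

Mg²⁺/Mg (E° = -2.41 V) is the cathode; Na⁺/Na (E° = -2.68 V) is the anode, so E°cell = +0.27 V.
Balancing electrons gives n = 2 (lcm of 2 and 1).
ΔG° = −nFE° = −(2)(96485)(+0.27) = -52,102 J = -52.1 kJ.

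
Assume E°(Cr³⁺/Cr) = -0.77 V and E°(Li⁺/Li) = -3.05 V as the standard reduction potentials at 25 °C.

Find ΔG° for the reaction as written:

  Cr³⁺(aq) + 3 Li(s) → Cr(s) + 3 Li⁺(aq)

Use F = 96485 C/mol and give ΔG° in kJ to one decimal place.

As written, Cr³⁺/Cr is reduced (cathode) and Li⁺/Li is oxidised (anode), so E°cell = (-0.77) − (-3.05) = +2.28 V.
Balancing electrons gives n = 3.
ΔG° = −nFE° = −(3)(96485)(+2.28) = -659,957 J = -660.0 kJ.

-660.0 kJ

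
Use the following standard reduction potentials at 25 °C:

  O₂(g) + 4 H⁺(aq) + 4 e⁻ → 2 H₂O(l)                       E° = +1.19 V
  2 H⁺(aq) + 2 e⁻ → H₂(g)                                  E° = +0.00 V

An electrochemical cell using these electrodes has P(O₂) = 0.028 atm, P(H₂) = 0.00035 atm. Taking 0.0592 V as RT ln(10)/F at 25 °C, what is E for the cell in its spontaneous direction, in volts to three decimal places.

+1.065 V

O₂/H₂O is the cathode (higher E°), H⁺/H₂ the anode: E°cell = +1.19 − (+0.00) = +1.19 V, n = 4.
Overall: O₂(g) + 2 H₂(g) → 2 H₂O(l)
Q = 1 / (P(O₂)·P(H₂)^2); log Q = 8.465.
E = E° − (0.0592/n) log Q = +1.19 − (0.0592/4)(8.465) = +1.065 V.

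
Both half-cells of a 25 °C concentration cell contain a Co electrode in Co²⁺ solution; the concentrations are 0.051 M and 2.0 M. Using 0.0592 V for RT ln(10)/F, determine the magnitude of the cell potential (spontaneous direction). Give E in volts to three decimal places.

For a concentration cell E°cell = 0. The 2.0 M side is the cathode (reduction is favoured where [Co²⁺] is higher).
With n = 2, E = −(0.0592/2) log([Co²⁺]ₐₙ/[Co²⁺]꜀ₐₜ) = −(0.0592/2) log(0.051/2) = −(0.0592/2)(-1.593) = +0.047 V.

+0.047 V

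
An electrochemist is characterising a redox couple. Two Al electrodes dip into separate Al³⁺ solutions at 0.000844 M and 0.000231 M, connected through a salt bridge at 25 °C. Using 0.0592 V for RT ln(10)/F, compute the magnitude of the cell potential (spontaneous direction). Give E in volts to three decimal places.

+0.011 V

For a concentration cell E°cell = 0. The 0.000844 M side is the cathode (reduction is favoured where [Al³⁺] is higher).
With n = 3, E = −(0.0592/3) log([Al³⁺]ₐₙ/[Al³⁺]꜀ₐₜ) = −(0.0592/3) log(0.000231/0.000844) = −(0.0592/3)(-0.563) = +0.011 V.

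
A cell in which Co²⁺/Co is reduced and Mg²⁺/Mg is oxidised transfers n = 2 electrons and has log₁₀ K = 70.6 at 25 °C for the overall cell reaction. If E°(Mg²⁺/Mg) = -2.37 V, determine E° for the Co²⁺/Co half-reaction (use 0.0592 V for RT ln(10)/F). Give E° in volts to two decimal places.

E°cell = (0.0592/n)·log K = (0.0592/2)(70.6) = +2.090 V.
Since Co²⁺/Co is the cathode and Mg²⁺/Mg the anode, E°cell = E°(Co²⁺/Co) − E°(Mg²⁺/Mg).
So E°(Co²⁺/Co) = E°cell + E°(Mg²⁺/Mg) = +2.090 + (-2.37) = -0.28 V.

-0.28 V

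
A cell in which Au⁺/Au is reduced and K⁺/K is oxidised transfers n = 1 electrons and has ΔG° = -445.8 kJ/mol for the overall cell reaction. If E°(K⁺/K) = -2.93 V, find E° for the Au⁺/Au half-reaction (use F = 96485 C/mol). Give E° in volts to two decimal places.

+1.69 V

E°cell = −ΔG°/(nF) = −(-445.8×10³)/((1)(96485)) = +4.620 V.
Since Au⁺/Au is the cathode and K⁺/K the anode, E°cell = E°(Au⁺/Au) − E°(K⁺/K).
So E°(Au⁺/Au) = E°cell + E°(K⁺/K) = +4.620 + (-2.93) = +1.69 V.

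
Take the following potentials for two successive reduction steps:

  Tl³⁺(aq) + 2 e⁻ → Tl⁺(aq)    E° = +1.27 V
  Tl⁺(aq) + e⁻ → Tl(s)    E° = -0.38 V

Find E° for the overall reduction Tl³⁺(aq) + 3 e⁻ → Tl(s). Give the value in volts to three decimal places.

Adding the free-energy changes (−nFE°) of the two steps gives −n₃FE°₃ = −n₁FE°₁ − n₂FE°₂.
E°₃ = (2×+1.27 + 1×-0.38) / 3 = (+2.160) / 3 = +0.720 V.
Simply averaging or adding the two E° values would be wrong; the electron-weighted sum is required.

+0.720 V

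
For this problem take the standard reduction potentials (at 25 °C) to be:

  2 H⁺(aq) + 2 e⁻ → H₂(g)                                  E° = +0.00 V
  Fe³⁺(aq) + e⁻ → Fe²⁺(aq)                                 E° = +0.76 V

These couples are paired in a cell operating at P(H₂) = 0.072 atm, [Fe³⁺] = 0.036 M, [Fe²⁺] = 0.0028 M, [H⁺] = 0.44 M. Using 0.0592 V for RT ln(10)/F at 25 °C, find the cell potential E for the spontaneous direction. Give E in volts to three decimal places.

Fe³⁺/Fe²⁺ is the cathode (higher E°), H⁺/H₂ the anode: E°cell = +0.76 − (+0.00) = +0.76 V, n = 2.
Overall: 2 Fe³⁺(aq) + H₂(g) → 2 Fe²⁺(aq) + 2 H⁺(aq)
Q = [Fe²⁺]^2·[H⁺]^2 / ([Fe³⁺]^2·P(H₂)); log Q = -1.789.
E = E° − (0.0592/n) log Q = +0.76 − (0.0592/2)(-1.789) = +0.813 V.

+0.813 V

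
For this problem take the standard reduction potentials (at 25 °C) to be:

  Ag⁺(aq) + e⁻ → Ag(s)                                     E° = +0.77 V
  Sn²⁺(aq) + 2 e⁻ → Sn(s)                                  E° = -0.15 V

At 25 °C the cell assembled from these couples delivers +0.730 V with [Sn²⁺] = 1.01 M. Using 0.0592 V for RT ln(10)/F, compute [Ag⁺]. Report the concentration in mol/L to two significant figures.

Ag⁺/Ag is the cathode, Sn²⁺/Sn the anode: E°cell = +0.92 V, n = 2.
Overall reaction: 2 Ag⁺(aq) + Sn(s) → 2 Ag(s) + Sn²⁺(aq); Q = [Sn²⁺]^1/[Ag⁺]^2.
From E = E° − (0.0592/n) log Q: log Q = (E° − E)·n/0.0592 = (+0.92 − (+0.730))·2/0.0592 = 6.4189.
So 2·log[Ag⁺] = 1·log(1.01) − log Q = 0.0043 − (6.4189) = -6.4146; log[Ag⁺] = -6.4146 / 2 = -3.2073; [Ag⁺] = 10^(-3.2073) ≈ 0.00062 M.

0.00062 M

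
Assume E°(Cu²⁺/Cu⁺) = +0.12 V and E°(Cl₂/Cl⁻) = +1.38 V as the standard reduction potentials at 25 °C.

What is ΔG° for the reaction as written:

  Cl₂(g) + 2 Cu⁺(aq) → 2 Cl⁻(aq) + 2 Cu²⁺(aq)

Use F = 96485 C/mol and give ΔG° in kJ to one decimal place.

-243.1 kJ

As written, Cl₂/Cl⁻ is reduced (cathode) and Cu²⁺/Cu⁺ is oxidised (anode), so E°cell = (+1.38) − (+0.12) = +1.26 V.
Balancing electrons gives n = 2.
ΔG° = −nFE° = −(2)(96485)(+1.26) = -243,142 J = -243.1 kJ.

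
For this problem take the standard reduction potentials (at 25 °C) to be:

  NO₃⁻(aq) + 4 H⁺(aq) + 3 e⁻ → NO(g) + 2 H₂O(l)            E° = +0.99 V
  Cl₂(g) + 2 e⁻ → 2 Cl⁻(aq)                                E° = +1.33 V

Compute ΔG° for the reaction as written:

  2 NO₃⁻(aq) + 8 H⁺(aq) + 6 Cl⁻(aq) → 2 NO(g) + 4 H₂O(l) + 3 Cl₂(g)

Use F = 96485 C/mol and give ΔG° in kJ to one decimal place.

+196.8 kJ

As written, NO₃⁻/NO is reduced (cathode) and Cl₂/Cl⁻ is oxidised (anode), so E°cell = (+0.99) − (+1.33) = -0.34 V.
Balancing electrons gives n = 6.
ΔG° = −nFE° = −(6)(96485)(-0.34) = 196,829 J = +196.8 kJ.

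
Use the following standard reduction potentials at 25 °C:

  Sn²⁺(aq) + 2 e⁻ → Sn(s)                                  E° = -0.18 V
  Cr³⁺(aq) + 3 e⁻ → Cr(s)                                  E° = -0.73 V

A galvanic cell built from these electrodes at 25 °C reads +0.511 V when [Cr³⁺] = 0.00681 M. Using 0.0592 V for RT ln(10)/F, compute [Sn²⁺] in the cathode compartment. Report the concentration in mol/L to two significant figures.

Sn²⁺/Sn is the cathode, Cr³⁺/Cr the anode: E°cell = +0.55 V, n = 6.
Overall reaction: 3 Sn²⁺(aq) + 2 Cr(s) → 3 Sn(s) + 2 Cr³⁺(aq); Q = [Cr³⁺]^2/[Sn²⁺]^3.
From E = E° − (0.0592/n) log Q: log Q = (E° − E)·n/0.0592 = (+0.55 − (+0.511))·6/0.0592 = 3.9527.
So 3·log[Sn²⁺] = 2·log(0.00681) − log Q = -4.3337 − (3.9527) = -8.2864; log[Sn²⁺] = -8.2864 / 3 = -2.7621; [Sn²⁺] = 10^(-2.7621) ≈ 0.0017 M.

0.0017 M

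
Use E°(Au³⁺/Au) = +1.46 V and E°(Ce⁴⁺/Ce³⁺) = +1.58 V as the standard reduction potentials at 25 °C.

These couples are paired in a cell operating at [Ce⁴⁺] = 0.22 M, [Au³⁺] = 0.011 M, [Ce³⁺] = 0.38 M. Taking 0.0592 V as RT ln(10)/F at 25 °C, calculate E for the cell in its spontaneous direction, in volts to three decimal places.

+0.145 V

Ce⁴⁺/Ce³⁺ is the cathode (higher E°), Au³⁺/Au the anode: E°cell = +1.58 − (+1.46) = +0.12 V, n = 3.
Overall: 3 Ce⁴⁺(aq) + Au(s) → 3 Ce³⁺(aq) + Au³⁺(aq)
Q = [Ce³⁺]^3·[Au³⁺] / ([Ce⁴⁺]^3); log Q = -1.247.
E = E° − (0.0592/n) log Q = +0.12 − (0.0592/3)(-1.247) = +0.145 V.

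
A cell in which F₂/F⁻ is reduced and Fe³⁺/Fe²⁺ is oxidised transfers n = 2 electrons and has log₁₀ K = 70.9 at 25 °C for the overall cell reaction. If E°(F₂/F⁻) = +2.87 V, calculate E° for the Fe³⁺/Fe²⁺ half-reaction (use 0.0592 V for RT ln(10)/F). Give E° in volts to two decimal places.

E°cell = (0.0592/n)·log K = (0.0592/2)(70.9) = +2.099 V.
Since F₂/F⁻ is the cathode and Fe³⁺/Fe²⁺ the anode, E°cell = E°(F₂/F⁻) − E°(Fe³⁺/Fe²⁺).
So E°(Fe³⁺/Fe²⁺) = E°(F₂/F⁻) − E°cell = (+2.87) − (+2.099) = +0.77 V.

+0.77 V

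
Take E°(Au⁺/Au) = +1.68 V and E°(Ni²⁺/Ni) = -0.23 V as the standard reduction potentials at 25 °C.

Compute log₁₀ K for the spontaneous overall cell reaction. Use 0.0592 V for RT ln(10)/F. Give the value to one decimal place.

Cathode: Au⁺/Au; anode: Ni²⁺/Ni. E°cell = +1.91 V, n = 2.
log K = nE°cell / 0.0592 = (2)(+1.91) / 0.0592 = 64.5.

64.5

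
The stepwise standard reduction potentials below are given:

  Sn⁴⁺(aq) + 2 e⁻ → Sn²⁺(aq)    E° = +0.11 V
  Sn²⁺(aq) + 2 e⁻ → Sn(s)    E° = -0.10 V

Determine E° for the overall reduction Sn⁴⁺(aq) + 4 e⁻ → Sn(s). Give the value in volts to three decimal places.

Since ΔG° = −nFE° is additive over sequential reductions, n₃E°₃ = n₁E°₁ + n₂E°₂.
E°₃ = (2×+0.11 + 2×-0.10) / 4 = (+0.020) / 4 = +0.005 V.

+0.005 V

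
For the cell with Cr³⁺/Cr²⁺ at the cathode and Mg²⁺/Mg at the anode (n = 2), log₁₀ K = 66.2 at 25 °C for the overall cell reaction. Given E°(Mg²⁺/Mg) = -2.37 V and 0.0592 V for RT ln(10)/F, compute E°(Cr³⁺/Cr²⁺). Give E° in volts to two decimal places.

-0.41 V

E°cell = (0.0592/n)·log K = (0.0592/2)(66.2) = +1.960 V.
Since Cr³⁺/Cr²⁺ is the cathode and Mg²⁺/Mg the anode, E°cell = E°(Cr³⁺/Cr²⁺) − E°(Mg²⁺/Mg).
So E°(Cr³⁺/Cr²⁺) = E°cell + E°(Mg²⁺/Mg) = +1.960 + (-2.37) = -0.41 V.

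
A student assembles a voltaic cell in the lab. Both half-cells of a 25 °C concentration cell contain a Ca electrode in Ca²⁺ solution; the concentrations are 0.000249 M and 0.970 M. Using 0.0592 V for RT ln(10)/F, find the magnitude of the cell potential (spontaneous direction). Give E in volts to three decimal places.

For a concentration cell E°cell = 0. The 0.970 M side is the cathode (reduction is favoured where [Ca²⁺] is higher).
With n = 2, E = −(0.0592/2) log([Ca²⁺]ₐₙ/[Ca²⁺]꜀ₐₜ) = −(0.0592/2) log(0.000249/0.97) = −(0.0592/2)(-3.591) = +0.106 V.

+0.106 V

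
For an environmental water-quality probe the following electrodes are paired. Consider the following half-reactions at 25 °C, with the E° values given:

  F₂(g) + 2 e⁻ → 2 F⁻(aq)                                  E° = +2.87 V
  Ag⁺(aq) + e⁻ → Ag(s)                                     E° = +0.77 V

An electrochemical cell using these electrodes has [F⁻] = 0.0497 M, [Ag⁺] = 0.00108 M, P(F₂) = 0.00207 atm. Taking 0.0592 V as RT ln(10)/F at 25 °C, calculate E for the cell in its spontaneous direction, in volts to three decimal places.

F₂/F⁻ is the cathode (higher E°), Ag⁺/Ag the anode: E°cell = +2.87 − (+0.77) = +2.10 V, n = 2.
Overall: F₂(g) + 2 Ag(s) → 2 F⁻(aq) + 2 Ag⁺(aq)
Q = [F⁻]^2·[Ag⁺]^2 / (P(F₂)); log Q = -5.856.
E = E° − (0.0592/n) log Q = +2.10 − (0.0592/2)(-5.856) = +2.273 V.

+2.273 V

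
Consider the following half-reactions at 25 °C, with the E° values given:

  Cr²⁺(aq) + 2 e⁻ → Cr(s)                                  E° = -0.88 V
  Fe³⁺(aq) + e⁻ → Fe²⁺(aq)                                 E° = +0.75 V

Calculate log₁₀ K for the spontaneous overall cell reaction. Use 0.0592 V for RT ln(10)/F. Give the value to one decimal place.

Cathode: Fe³⁺/Fe²⁺; anode: Cr²⁺/Cr. E°cell = +1.63 V, n = 2.
log K = nE°cell / 0.0592 = (2)(+1.63) / 0.0592 = 55.1.

55.1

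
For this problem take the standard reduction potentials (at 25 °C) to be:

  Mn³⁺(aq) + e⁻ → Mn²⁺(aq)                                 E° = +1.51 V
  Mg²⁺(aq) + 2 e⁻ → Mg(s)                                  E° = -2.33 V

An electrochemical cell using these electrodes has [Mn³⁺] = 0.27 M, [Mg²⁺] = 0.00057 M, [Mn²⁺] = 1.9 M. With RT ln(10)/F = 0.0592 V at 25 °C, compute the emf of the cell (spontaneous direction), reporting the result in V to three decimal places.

+3.886 V

Mn³⁺/Mn²⁺ is the cathode (higher E°), Mg²⁺/Mg the anode: E°cell = +1.51 − (-2.33) = +3.84 V, n = 2.
Overall: 2 Mn³⁺(aq) + Mg(s) → 2 Mn²⁺(aq) + Mg²⁺(aq)
Q = [Mn²⁺]^2·[Mg²⁺] / ([Mn³⁺]^2); log Q = -1.549.
E = E° − (0.0592/n) log Q = +3.84 − (0.0592/2)(-1.549) = +3.886 V.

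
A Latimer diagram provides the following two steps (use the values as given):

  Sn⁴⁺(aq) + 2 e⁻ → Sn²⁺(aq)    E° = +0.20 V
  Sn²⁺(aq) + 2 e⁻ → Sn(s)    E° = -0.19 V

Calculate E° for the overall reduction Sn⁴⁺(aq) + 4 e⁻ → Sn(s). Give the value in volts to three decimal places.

+0.005 V

Adding the free-energy changes (−nFE°) of the two steps gives −n₃FE°₃ = −n₁FE°₁ − n₂FE°₂.
E°₃ = (2×+0.20 + 2×-0.19) / 4 = (+0.020) / 4 = +0.005 V.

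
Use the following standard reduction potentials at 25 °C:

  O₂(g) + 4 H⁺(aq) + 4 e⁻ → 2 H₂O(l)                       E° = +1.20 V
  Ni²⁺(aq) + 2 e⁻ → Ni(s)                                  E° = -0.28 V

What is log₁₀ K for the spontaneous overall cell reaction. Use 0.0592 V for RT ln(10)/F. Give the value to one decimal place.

Cathode: O₂/H₂O; anode: Ni²⁺/Ni. E°cell = +1.48 V, n = 4.
log K = nE°cell / 0.0592 = (4)(+1.48) / 0.0592 = 100.0.

100.0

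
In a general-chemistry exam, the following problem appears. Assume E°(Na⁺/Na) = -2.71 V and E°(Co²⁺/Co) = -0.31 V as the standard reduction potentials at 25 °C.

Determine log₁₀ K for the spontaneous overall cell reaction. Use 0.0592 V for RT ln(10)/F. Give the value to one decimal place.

81.1

Cathode: Co²⁺/Co; anode: Na⁺/Na. E°cell = +2.40 V, n = 2.
log K = nE°cell / 0.0592 = (2)(+2.40) / 0.0592 = 81.1.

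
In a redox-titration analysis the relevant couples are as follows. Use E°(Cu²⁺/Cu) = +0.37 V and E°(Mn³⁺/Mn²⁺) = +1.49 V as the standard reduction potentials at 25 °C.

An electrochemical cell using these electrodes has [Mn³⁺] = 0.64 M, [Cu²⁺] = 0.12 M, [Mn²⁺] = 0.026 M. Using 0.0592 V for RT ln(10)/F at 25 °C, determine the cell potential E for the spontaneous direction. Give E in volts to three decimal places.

Mn³⁺/Mn²⁺ is the cathode (higher E°), Cu²⁺/Cu the anode: E°cell = +1.49 − (+0.37) = +1.12 V, n = 2.
Overall: 2 Mn³⁺(aq) + Cu(s) → 2 Mn²⁺(aq) + Cu²⁺(aq)
Q = [Mn²⁺]^2·[Cu²⁺] / ([Mn³⁺]^2); log Q = -3.703.
E = E° − (0.0592/n) log Q = +1.12 − (0.0592/2)(-3.703) = +1.230 V.

+1.230 V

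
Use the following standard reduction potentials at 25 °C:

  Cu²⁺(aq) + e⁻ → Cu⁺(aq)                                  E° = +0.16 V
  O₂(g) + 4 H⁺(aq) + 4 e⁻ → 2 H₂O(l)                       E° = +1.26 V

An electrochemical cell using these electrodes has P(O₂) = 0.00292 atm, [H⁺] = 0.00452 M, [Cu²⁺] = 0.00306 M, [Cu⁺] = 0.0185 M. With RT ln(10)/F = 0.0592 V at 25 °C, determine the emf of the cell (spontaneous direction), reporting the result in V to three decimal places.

+0.970 V

O₂/H₂O is the cathode (higher E°), Cu²⁺/Cu⁺ the anode: E°cell = +1.26 − (+0.16) = +1.10 V, n = 4.
Overall: O₂(g) + 4 H⁺(aq) + 4 Cu⁺(aq) → 2 H₂O(l) + 4 Cu²⁺(aq)
Q = [Cu²⁺]^4 / (P(O₂)·[H⁺]^4·[Cu⁺]^4); log Q = 8.788.
E = E° − (0.0592/n) log Q = +1.10 − (0.0592/4)(8.788) = +0.970 V.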